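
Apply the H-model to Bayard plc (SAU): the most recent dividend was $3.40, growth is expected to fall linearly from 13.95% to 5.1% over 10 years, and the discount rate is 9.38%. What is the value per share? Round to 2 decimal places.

$118.64

H-model: P₀ = D₀[(1+g_L) + H(g_S−g_L)]/(r−g_L), with H = 10/2 = 5.
P₀ = 3.40 × [(1+0.051) + 5×(0.1395−0.051)] / (0.0938−0.051)
   = 3.40 × 1.4935 / 0.0428 = 118.6425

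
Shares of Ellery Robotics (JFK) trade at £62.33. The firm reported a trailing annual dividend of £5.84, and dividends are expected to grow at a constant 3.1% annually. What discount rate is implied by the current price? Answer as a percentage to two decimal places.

Rearranging the constant-growth DDM: r = D₁/P₀ + g.
D₁ = 5.84 × (1 + 0.031) = 6.0210.
r = 6.0210 / 62.33 + 0.031 = 0.09660 + 0.031 = 0.12760

12.76%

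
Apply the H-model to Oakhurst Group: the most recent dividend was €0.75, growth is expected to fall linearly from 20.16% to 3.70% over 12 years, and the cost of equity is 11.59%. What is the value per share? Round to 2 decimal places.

H-model: P₀ = D₀[(1+g_L) + H(g_S−g_L)]/(r−g_L), with H = 12/2 = 6.
P₀ = 0.75 × [(1+0.037) + 6×(0.2016−0.037)] / (0.1159−0.037)
   = 0.75 × 2.0246 / 0.0789 = 19.2452

€19.25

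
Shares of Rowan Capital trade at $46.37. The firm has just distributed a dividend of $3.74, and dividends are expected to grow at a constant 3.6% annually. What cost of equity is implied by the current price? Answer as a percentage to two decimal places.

11.96%

Rearranging the constant-growth DDM: r = D₁/P₀ + g.
D₁ = 3.74 × (1 + 0.036) = 3.8746.
r = 3.8746 / 46.37 + 0.036 = 0.08356 + 0.036 = 0.11956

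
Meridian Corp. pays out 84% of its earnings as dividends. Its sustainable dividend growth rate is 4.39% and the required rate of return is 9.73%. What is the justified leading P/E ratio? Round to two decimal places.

15.73

Justified leading P/E = b/(r−g) = 0.84/(0.0973−0.0439) = 15.7303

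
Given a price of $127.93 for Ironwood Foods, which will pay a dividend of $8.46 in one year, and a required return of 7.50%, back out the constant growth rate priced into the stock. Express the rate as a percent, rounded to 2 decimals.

0.89%

From P₀ = D₁/(r − g), the implied growth is g = r − D₁/P₀.
g = 0.075 − 8.46/127.93 = 0.075 − 0.06613 = 0.00887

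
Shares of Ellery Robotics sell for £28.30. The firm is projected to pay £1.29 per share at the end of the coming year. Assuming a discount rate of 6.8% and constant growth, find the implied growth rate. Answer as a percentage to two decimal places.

From P₀ = D₁/(r − g), the implied growth is g = r − D₁/P₀.
g = 0.068 − 1.29/28.30 = 0.068 − 0.04558 = 0.02242

2.24%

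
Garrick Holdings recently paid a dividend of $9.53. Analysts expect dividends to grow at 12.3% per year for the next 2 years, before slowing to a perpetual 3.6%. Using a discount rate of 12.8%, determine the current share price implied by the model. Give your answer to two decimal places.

$125.30

Two-stage DDM. Project D₁…D_2 at 0.123, terminal growth 0.036, discount at r = 0.128.
D_1 = 10.7022
D_2 = 12.0186
Terminal value at t=2: TV = D_3/(r−g) = 12.4512/(0.128−0.036) = 135.3394
P₀ = 10.7022/(1+0.128)^1 + 12.0186/(1+0.128)^2 + 135.3394/(1+0.128)^2 = 125.3003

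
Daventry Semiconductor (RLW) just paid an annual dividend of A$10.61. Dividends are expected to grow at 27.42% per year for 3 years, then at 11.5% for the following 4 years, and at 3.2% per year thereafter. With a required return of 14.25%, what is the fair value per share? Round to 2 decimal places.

A$219.86

Three-stage DDM. Project D₁…D_7; terminal Gordon value at t=7 with g = 0.032; discount at r = 0.1425.
D_1 = 13.5193
D_2 = 17.2262
D_3 = 21.9497
D_4 = 24.4739
D_5 = 27.2884
D_6 = 30.4266
D_7 = 33.9256
TV_7 = 35.0112/(0.1425−0.032) = 316.8437
P₀ = Σ Dₜ/(1+r)ᵗ + TV_7/(1+r)^7 = 219.8592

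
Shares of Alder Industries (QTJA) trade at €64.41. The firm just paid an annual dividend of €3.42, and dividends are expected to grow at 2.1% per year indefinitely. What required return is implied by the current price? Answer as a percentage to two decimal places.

7.52%

Rearranging the constant-growth DDM: r = D₁/P₀ + g.
D₁ = 3.42 × (1 + 0.021) = 3.4918.
r = 3.4918 / 64.41 + 0.021 = 0.05421 + 0.021 = 0.07521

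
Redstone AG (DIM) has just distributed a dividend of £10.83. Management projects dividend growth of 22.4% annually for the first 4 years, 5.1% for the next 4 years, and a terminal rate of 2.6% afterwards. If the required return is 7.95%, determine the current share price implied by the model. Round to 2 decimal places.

£435.33

Three-stage DDM. Project D₁…D_8; terminal Gordon value at t=8 with g = 0.026; discount at r = 0.0795.
D_1 = 13.2559
D_2 = 16.2252
D_3 = 19.8597
D_4 = 24.3083
D_5 = 25.5480
D_6 = 26.8509
D_7 = 28.2203
D_8 = 29.6596
TV_8 = 30.4307/(0.0795−0.026) = 568.7987
P₀ = Σ Dₜ/(1+r)ᵗ + TV_8/(1+r)^8 = 435.3344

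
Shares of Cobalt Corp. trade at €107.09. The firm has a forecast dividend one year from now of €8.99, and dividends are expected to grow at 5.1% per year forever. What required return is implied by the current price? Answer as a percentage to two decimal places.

Rearranging the constant-growth DDM: r = D₁/P₀ + g.
r = 8.9900 / 107.09 + 0.051 = 0.08395 + 0.051 = 0.13495

13.49%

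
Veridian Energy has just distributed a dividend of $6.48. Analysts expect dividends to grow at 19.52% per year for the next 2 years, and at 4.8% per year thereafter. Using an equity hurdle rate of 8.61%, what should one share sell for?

$230.83

Two-stage DDM. Project D₁…D_2 at 0.1952, terminal growth 0.048, discount at r = 0.0861.
D_1 = 7.7449
D_2 = 9.2567
Terminal value at t=2: TV = D_3/(r−g) = 9.7010/(0.0861−0.048) = 254.6200
P₀ = 7.7449/(1+0.0861)^1 + 9.2567/(1+0.0861)^2 + 254.6200/(1+0.0861)^2 = 230.8286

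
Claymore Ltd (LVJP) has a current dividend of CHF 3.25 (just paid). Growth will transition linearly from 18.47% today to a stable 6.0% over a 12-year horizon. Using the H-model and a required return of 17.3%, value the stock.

H-model: P₀ = D₀[(1+g_L) + H(g_S−g_L)]/(r−g_L), with H = 12/2 = 6.
P₀ = 3.25 × [(1+0.06) + 6×(0.1847−0.06)] / (0.173−0.06)
   = 3.25 × 1.8082 / 0.113 = 52.0058

CHF 52.01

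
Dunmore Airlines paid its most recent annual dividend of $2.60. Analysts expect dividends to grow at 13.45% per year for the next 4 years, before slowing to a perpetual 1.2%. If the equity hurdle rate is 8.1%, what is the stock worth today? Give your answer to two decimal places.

$58.01

Two-stage DDM. Project D₁…D_4 at 0.1345, terminal growth 0.012, discount at r = 0.081.
D_1 = 2.9497
D_2 = 3.3464
D_3 = 3.7965
D_4 = 4.3072
Terminal value at t=4: TV = D_5/(r−g) = 4.3588/(0.081−0.012) = 63.1717
P₀ = 2.9497/(1+0.081)^1 + 3.3464/(1+0.081)^2 + 3.7965/(1+0.081)^3 + 4.3072/(1+0.081)^4 + 63.1717/(1+0.081)^4 = 58.0136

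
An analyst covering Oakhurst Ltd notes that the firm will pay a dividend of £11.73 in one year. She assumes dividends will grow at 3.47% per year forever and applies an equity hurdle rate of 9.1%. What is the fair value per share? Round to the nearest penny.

£208.35

Gordon growth model: P₀ = D₁/(r − g), with D₁ = 11.73 given directly.
P₀ = 11.7300 / (0.091 − 0.0347) = 11.7300 / 0.0563 = 208.3481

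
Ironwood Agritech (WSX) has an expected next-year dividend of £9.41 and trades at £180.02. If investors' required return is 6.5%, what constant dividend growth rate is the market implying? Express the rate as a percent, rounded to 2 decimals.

1.27%

From P₀ = D₁/(r − g), the implied growth is g = r − D₁/P₀.
g = 0.065 − 9.41/180.02 = 0.065 − 0.05227 = 0.01273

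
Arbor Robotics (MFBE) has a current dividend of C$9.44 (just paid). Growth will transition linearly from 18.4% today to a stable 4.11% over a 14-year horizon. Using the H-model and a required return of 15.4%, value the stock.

H-model: P₀ = D₀[(1+g_L) + H(g_S−g_L)]/(r−g_L), with H = 14/2 = 7.
P₀ = 9.44 × [(1+0.0411) + 7×(0.184−0.0411)] / (0.154−0.0411)
   = 9.44 × 2.0414 / 0.1129 = 170.6892

C$170.69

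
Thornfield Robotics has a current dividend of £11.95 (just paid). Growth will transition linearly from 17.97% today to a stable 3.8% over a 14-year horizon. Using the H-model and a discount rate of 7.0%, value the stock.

£758.04

H-model: P₀ = D₀[(1+g_L) + H(g_S−g_L)]/(r−g_L), with H = 14/2 = 7.
P₀ = 11.95 × [(1+0.038) + 7×(0.1797−0.038)] / (0.07−0.038)
   = 11.95 × 2.0299 / 0.032 = 758.0408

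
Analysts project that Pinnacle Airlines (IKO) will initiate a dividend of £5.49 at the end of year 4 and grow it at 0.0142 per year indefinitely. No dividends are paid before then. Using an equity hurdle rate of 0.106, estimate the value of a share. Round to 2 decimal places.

£44.20

Deferred-dividend DDM. At t=3 the remaining stream is a growing perpetuity with first payment D_4 = 5.49.
V_3 = D_4/(r−g) = 5.49/(0.106−0.0142) = 59.8039
P₀ = V_3/(1+r)^3 = 59.8039/(1+0.106)^3 = 44.2043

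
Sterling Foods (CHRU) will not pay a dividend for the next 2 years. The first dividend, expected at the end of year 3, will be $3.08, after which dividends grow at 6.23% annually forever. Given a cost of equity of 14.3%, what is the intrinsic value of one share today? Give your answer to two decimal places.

$29.21

Deferred-dividend DDM. At t=2 the remaining stream is a growing perpetuity with first payment D_3 = 3.08.
V_2 = D_3/(r−g) = 3.08/(0.143−0.0623) = 38.1660
P₀ = V_2/(1+r)^2 = 38.1660/(1+0.143)^2 = 29.2136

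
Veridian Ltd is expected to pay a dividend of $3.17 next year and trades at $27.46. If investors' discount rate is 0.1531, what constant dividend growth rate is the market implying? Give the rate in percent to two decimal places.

3.77%

From P₀ = D₁/(r − g), the implied growth is g = r − D₁/P₀.
g = 0.1531 − 3.17/27.46 = 0.1531 − 0.11544 = 0.03766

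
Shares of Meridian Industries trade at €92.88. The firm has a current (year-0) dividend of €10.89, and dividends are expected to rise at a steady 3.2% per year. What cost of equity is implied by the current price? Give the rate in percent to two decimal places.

Rearranging the constant-growth DDM: r = D₁/P₀ + g.
D₁ = 10.89 × (1 + 0.032) = 11.2385.
r = 11.2385 / 92.88 + 0.032 = 0.12100 + 0.032 = 0.15300

15.30%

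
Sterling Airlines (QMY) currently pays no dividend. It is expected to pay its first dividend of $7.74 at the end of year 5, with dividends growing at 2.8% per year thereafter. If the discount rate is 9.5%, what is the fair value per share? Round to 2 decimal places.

$80.35

Deferred-dividend DDM. At t=4 the remaining stream is a growing perpetuity with first payment D_5 = 7.74.
V_4 = D_5/(r−g) = 7.74/(0.095−0.028) = 115.5224
P₀ = V_4/(1+r)^4 = 115.5224/(1+0.095)^4 = 80.3544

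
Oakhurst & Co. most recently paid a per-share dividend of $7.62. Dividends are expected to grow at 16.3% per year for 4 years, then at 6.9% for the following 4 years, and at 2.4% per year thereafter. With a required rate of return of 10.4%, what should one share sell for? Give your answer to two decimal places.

$175.03

Three-stage DDM. Project D₁…D_8; terminal Gordon value at t=8 with g = 0.024; discount at r = 0.104.
D_1 = 8.8621
D_2 = 10.3066
D_3 = 11.9865
D_4 = 13.9404
D_5 = 14.9022
D_6 = 15.9305
D_7 = 17.0297
D_8 = 18.2047
TV_8 = 18.6417/(0.104−0.024) = 233.0208
P₀ = Σ Dₜ/(1+r)ᵗ + TV_8/(1+r)^8 = 175.0251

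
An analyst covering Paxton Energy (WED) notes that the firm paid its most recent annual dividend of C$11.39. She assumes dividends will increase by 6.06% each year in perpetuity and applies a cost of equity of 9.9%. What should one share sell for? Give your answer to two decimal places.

Gordon growth model: P₀ = D₁/(r − g). D₁ = 11.39 × (1 + 0.0606) = 12.0802.
P₀ = 12.0802 / (0.099 − 0.0606) = 12.0802 / 0.0384 = 314.5894

C$314.59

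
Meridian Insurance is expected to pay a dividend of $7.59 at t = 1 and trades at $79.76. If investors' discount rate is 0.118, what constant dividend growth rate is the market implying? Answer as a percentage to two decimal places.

2.28%

From P₀ = D₁/(r − g), the implied growth is g = r − D₁/P₀.
g = 0.118 − 7.59/79.76 = 0.118 − 0.09516 = 0.02284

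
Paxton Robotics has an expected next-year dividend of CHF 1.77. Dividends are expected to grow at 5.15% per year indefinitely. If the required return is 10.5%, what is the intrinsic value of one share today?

Gordon growth model: P₀ = D₁/(r − g), with D₁ = 1.77 given directly.
P₀ = 1.7700 / (0.105 − 0.0515) = 1.7700 / 0.0535 = 33.0841

CHF 33.08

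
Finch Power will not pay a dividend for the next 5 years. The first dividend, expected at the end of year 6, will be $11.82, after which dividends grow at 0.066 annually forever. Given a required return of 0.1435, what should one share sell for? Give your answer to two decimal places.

$78.01

Deferred-dividend DDM. At t=5 the remaining stream is a growing perpetuity with first payment D_6 = 11.82.
V_5 = D_6/(r−g) = 11.82/(0.1435−0.066) = 152.5161
P₀ = V_5/(1+r)^5 = 152.5161/(1+0.1435)^5 = 78.0072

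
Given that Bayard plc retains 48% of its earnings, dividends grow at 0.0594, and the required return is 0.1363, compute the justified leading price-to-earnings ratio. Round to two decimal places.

Payout ratio b = 1 − 0.48 = 0.52.
Justified leading P/E = b/(r−g) = 0.52/(0.1363−0.0594) = 6.7620

6.76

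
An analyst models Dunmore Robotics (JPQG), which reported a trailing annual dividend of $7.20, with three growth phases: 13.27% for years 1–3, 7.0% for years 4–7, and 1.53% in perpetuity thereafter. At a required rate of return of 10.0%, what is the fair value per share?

Three-stage DDM. Project D₁…D_7; terminal Gordon value at t=7 with g = 0.0153; discount at r = 0.1.
D_1 = 8.1554
D_2 = 9.2377
D_3 = 10.4635
D_4 = 11.1960
D_5 = 11.9797
D_6 = 12.8182
D_7 = 13.7155
TV_7 = 13.9254/(0.1−0.0153) = 164.4081
P₀ = Σ Dₜ/(1+r)ᵗ + TV_7/(1+r)^7 = 136.6364

$136.64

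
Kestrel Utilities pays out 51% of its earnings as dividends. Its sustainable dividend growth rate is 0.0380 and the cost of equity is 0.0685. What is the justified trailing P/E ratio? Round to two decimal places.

Justified trailing P/E = b(1+g)/(r−g) = 0.51×(1+0.038)/(0.0685−0.038) = 17.3567

17.36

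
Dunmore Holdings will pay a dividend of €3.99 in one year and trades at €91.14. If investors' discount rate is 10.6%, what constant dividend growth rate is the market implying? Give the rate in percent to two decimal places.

6.22%

From P₀ = D₁/(r − g), the implied growth is g = r − D₁/P₀.
g = 0.106 − 3.99/91.14 = 0.106 − 0.04378 = 0.06222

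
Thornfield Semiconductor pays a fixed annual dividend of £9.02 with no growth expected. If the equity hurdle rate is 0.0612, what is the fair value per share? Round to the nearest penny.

Zero-growth DDM (perpetuity): P₀ = D/r = 9.02 / 0.0612 = 147.3856

£147.39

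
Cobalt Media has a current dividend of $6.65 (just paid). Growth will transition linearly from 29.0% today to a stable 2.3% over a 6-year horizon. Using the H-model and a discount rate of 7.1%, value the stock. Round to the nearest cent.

H-model: P₀ = D₀[(1+g_L) + H(g_S−g_L)]/(r−g_L), with H = 6/2 = 3.
P₀ = 6.65 × [(1+0.023) + 3×(0.29−0.023)] / (0.071−0.023)
   = 6.65 × 1.8240 / 0.048 = 252.7000

$252.70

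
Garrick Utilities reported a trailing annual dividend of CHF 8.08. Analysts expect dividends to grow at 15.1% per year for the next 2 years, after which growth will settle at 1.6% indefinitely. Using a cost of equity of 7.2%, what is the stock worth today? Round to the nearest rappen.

CHF 186.99

Two-stage DDM. Project D₁…D_2 at 0.151, terminal growth 0.016, discount at r = 0.072.
D_1 = 9.3001
D_2 = 10.7044
Terminal value at t=2: TV = D_3/(r−g) = 10.8757/(0.072−0.016) = 194.2083
P₀ = 9.3001/(1+0.072)^1 + 10.7044/(1+0.072)^2 + 194.2083/(1+0.072)^2 = 186.9869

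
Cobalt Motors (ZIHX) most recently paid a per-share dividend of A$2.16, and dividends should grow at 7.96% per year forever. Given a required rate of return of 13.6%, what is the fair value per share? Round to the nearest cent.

Gordon growth model: P₀ = D₁/(r − g). D₁ = 2.16 × (1 + 0.0796) = 2.3319.
P₀ = 2.3319 / (0.136 − 0.0796) = 2.3319 / 0.0564 = 41.3464

A$41.35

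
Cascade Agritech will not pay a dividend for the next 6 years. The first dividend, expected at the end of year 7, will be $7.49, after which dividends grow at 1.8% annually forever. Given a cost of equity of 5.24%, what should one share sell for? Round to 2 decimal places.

$160.26

Deferred-dividend DDM. At t=6 the remaining stream is a growing perpetuity with first payment D_7 = 7.49.
V_6 = D_7/(r−g) = 7.49/(0.0524−0.018) = 217.7326
P₀ = V_6/(1+r)^6 = 217.7326/(1+0.0524)^6 = 160.2649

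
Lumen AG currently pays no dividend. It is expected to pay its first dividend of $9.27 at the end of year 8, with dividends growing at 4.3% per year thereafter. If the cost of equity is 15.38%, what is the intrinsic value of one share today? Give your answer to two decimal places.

$30.73

Deferred-dividend DDM. At t=7 the remaining stream is a growing perpetuity with first payment D_8 = 9.27.
V_7 = D_8/(r−g) = 9.27/(0.1538−0.043) = 83.6643
P₀ = V_7/(1+r)^7 = 83.6643/(1+0.1538)^7 = 30.7345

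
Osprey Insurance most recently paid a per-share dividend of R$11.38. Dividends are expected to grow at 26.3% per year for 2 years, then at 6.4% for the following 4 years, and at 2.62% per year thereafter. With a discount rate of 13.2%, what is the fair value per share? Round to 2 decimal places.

R$182.76

Three-stage DDM. Project D₁…D_6; terminal Gordon value at t=6 with g = 0.0262; discount at r = 0.132.
D_1 = 14.3729
D_2 = 18.1530
D_3 = 19.3148
D_4 = 20.5510
D_5 = 21.8662
D_6 = 23.2657
TV_6 = 23.8752/(0.132−0.0262) = 225.6638
P₀ = Σ Dₜ/(1+r)ᵗ + TV_6/(1+r)^6 = 182.7612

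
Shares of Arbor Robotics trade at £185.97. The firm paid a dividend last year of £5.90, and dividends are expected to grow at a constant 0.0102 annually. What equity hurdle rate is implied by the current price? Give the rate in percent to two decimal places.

Rearranging the constant-growth DDM: r = D₁/P₀ + g.
D₁ = 5.90 × (1 + 0.0102) = 5.9602.
r = 5.9602 / 185.97 + 0.0102 = 0.03205 + 0.0102 = 0.04225

4.22%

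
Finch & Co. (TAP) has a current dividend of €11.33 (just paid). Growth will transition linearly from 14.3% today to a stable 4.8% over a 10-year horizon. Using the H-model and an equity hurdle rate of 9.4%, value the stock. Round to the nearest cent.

€375.12

H-model: P₀ = D₀[(1+g_L) + H(g_S−g_L)]/(r−g_L), with H = 10/2 = 5.
P₀ = 11.33 × [(1+0.048) + 5×(0.143−0.048)] / (0.094−0.048)
   = 11.33 × 1.5230 / 0.046 = 375.1215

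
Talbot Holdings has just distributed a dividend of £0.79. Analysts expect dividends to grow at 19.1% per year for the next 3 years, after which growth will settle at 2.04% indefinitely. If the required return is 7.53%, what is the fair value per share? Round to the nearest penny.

£22.87

Two-stage DDM. Project D₁…D_3 at 0.191, terminal growth 0.0204, discount at r = 0.0753.
D_1 = 0.9409
D_2 = 1.1206
D_3 = 1.3346
Terminal value at t=3: TV = D_4/(r−g) = 1.3619/(0.0753−0.0204) = 24.8062
P₀ = 0.9409/(1+0.0753)^1 + 1.1206/(1+0.0753)^2 + 1.3346/(1+0.0753)^3 + 24.8062/(1+0.0753)^3 = 22.8689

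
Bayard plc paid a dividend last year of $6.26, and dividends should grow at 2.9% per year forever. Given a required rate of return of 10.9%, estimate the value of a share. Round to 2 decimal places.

Gordon growth model: P₀ = D₁/(r − g). D₁ = 6.26 × (1 + 0.029) = 6.4415.
P₀ = 6.4415 / (0.109 − 0.029) = 6.4415 / 0.08 = 80.5192

$80.52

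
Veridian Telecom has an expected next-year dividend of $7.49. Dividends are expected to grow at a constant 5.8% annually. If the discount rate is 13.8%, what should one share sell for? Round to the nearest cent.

$93.62

Gordon growth model: P₀ = D₁/(r − g), with D₁ = 7.49 given directly.
P₀ = 7.4900 / (0.138 − 0.058) = 7.4900 / 0.08 = 93.6250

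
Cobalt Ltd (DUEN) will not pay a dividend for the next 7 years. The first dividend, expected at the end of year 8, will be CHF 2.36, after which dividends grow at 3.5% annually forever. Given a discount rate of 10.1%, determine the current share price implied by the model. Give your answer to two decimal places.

Deferred-dividend DDM. At t=7 the remaining stream is a growing perpetuity with first payment D_8 = 2.36.
V_7 = D_8/(r−g) = 2.36/(0.101−0.035) = 35.7576
P₀ = V_7/(1+r)^7 = 35.7576/(1+0.101)^7 = 18.2329

CHF 18.23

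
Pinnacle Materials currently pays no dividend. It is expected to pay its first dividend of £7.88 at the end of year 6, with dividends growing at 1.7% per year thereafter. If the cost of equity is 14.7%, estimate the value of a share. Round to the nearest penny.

Deferred-dividend DDM. At t=5 the remaining stream is a growing perpetuity with first payment D_6 = 7.88.
V_5 = D_6/(r−g) = 7.88/(0.147−0.017) = 60.6154
P₀ = V_5/(1+r)^5 = 60.6154/(1+0.147)^5 = 30.5327

£30.53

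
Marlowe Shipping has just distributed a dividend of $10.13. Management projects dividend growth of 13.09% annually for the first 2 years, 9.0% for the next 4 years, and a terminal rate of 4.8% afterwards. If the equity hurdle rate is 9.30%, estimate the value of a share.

$314.21

Three-stage DDM. Project D₁…D_6; terminal Gordon value at t=6 with g = 0.048; discount at r = 0.093.
D_1 = 11.4560
D_2 = 12.9556
D_3 = 14.1216
D_4 = 15.3926
D_5 = 16.7779
D_6 = 18.2879
TV_6 = 19.1657/(0.093−0.048) = 425.9049
P₀ = Σ Dₜ/(1+r)ᵗ + TV_6/(1+r)^6 = 314.2075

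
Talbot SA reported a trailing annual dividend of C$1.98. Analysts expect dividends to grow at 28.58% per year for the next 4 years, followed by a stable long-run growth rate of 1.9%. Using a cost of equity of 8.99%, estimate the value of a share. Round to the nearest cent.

C$67.30

Two-stage DDM. Project D₁…D_4 at 0.2858, terminal growth 0.019, discount at r = 0.0899.
D_1 = 2.5459
D_2 = 3.2735
D_3 = 4.2091
D_4 = 5.4120
Terminal value at t=4: TV = D_5/(r−g) = 5.5148/(0.0899−0.019) = 77.7834
P₀ = 2.5459/(1+0.0899)^1 + 3.2735/(1+0.0899)^2 + 4.2091/(1+0.0899)^3 + 5.4120/(1+0.0899)^4 + 77.7834/(1+0.0899)^4 = 67.3020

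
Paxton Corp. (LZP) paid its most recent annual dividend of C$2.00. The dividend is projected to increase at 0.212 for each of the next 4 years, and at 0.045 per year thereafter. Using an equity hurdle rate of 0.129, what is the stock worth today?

Two-stage DDM. Project D₁…D_4 at 0.212, terminal growth 0.045, discount at r = 0.129.
D_1 = 2.4240
D_2 = 2.9379
D_3 = 3.5607
D_4 = 4.3156
Terminal value at t=4: TV = D_5/(r−g) = 4.5098/(0.129−0.045) = 53.6880
P₀ = 2.4240/(1+0.129)^1 + 2.9379/(1+0.129)^2 + 3.5607/(1+0.129)^3 + 4.3156/(1+0.129)^4 + 53.6880/(1+0.129)^4 = 42.6271

C$42.63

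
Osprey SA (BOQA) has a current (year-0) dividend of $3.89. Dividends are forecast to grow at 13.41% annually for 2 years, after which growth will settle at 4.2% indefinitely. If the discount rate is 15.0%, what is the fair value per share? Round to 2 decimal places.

Two-stage DDM. Project D₁…D_2 at 0.1341, terminal growth 0.042, discount at r = 0.15.
D_1 = 4.4116
D_2 = 5.0033
Terminal value at t=2: TV = D_3/(r−g) = 5.2134/(0.15−0.042) = 48.2721
P₀ = 4.4116/(1+0.15)^1 + 5.0033/(1+0.15)^2 + 48.2721/(1+0.15)^2 = 44.1200

$44.12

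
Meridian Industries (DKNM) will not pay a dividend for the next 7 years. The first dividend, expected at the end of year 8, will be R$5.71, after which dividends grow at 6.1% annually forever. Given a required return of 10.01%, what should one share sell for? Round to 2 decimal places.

R$74.89

Deferred-dividend DDM. At t=7 the remaining stream is a growing perpetuity with first payment D_8 = 5.71.
V_7 = D_8/(r−g) = 5.71/(0.1001−0.061) = 146.0358
P₀ = V_7/(1+r)^7 = 146.0358/(1+0.1001)^7 = 74.8918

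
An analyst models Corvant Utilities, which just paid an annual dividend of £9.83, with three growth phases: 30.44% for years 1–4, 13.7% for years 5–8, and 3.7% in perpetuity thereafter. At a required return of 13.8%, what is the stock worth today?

£297.28

Three-stage DDM. Project D₁…D_8; terminal Gordon value at t=8 with g = 0.037; discount at r = 0.138.
D_1 = 12.8223
D_2 = 16.7253
D_3 = 21.8165
D_4 = 28.4575
D_5 = 32.3562
D_6 = 36.7890
D_7 = 41.8291
D_8 = 47.5596
TV_8 = 49.3193/(0.138−0.037) = 488.3103
P₀ = Σ Dₜ/(1+r)ᵗ + TV_8/(1+r)^8 = 297.2792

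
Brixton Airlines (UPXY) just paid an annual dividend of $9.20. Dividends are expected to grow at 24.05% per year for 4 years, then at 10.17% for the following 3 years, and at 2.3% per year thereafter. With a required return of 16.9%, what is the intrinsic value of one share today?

Three-stage DDM. Project D₁…D_7; terminal Gordon value at t=7 with g = 0.023; discount at r = 0.169.
D_1 = 11.4126
D_2 = 14.1573
D_3 = 17.5622
D_4 = 21.7859
D_5 = 24.0015
D_6 = 26.4424
D_7 = 29.1316
TV_7 = 29.8017/(0.169−0.023) = 204.1210
P₀ = Σ Dₜ/(1+r)ᵗ + TV_7/(1+r)^7 = 142.3227

$142.32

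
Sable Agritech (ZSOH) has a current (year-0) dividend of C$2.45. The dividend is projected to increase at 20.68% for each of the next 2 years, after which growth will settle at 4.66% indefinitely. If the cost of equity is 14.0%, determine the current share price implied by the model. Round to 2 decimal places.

Two-stage DDM. Project D₁…D_2 at 0.2068, terminal growth 0.0466, discount at r = 0.14.
D_1 = 2.9567
D_2 = 3.5681
Terminal value at t=2: TV = D_3/(r−g) = 3.7344/(0.14−0.0466) = 39.9826
P₀ = 2.9567/(1+0.14)^1 + 3.5681/(1+0.14)^2 + 39.9826/(1+0.14)^2 = 36.1044

C$36.10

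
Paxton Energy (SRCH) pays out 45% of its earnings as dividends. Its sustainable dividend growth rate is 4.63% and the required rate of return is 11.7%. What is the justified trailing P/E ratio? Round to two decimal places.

Justified trailing P/E = b(1+g)/(r−g) = 0.45×(1+0.0463)/(0.117−0.0463) = 6.6596

6.66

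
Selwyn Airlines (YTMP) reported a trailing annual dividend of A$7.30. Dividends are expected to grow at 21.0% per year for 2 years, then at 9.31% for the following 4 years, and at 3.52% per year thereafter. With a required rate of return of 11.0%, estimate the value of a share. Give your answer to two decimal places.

A$162.94

Three-stage DDM. Project D₁…D_6; terminal Gordon value at t=6 with g = 0.0352; discount at r = 0.11.
D_1 = 8.8330
D_2 = 10.6879
D_3 = 11.6830
D_4 = 12.7707
D_5 = 13.9596
D_6 = 15.2592
TV_6 = 15.7964/(0.11−0.0352) = 211.1815
P₀ = Σ Dₜ/(1+r)ᵗ + TV_6/(1+r)^6 = 162.9360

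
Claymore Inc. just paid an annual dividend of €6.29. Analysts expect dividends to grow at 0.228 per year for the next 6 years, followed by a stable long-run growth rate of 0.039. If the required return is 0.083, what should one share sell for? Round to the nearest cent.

€375.61

Two-stage DDM. Project D₁…D_6 at 0.228, terminal growth 0.039, discount at r = 0.083.
D_1 = 7.7241
D_2 = 9.4852
D_3 = 11.6478
D_4 = 14.3036
D_5 = 17.5648
D_6 = 21.5695
Terminal value at t=6: TV = D_7/(r−g) = 22.4108/(0.083−0.039) = 509.3352
P₀ = 7.7241/(1+0.083)^1 + 9.4852/(1+0.083)^2 + 11.6478/(1+0.083)^3 + 14.3036/(1+0.083)^4 + 17.5648/(1+0.083)^5 + 21.5695/(1+0.083)^6 + 509.3352/(1+0.083)^6 = 375.6141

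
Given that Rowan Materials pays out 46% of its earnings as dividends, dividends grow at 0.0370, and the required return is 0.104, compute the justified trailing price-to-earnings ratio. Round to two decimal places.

Justified trailing P/E = b(1+g)/(r−g) = 0.46×(1+0.037)/(0.104−0.037) = 7.1197

7.12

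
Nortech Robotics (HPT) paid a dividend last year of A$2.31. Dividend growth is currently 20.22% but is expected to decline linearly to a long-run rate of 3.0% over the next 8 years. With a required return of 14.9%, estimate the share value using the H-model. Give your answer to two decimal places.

H-model: P₀ = D₀[(1+g_L) + H(g_S−g_L)]/(r−g_L), with H = 8/2 = 4.
P₀ = 2.31 × [(1+0.03) + 4×(0.2022−0.03)] / (0.149−0.03)
   = 2.31 × 1.7188 / 0.119 = 33.3649

A$33.36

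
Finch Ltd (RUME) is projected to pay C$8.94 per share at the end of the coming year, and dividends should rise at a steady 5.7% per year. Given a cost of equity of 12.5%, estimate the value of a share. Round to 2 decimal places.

Gordon growth model: P₀ = D₁/(r − g), with D₁ = 8.94 given directly.
P₀ = 8.9400 / (0.125 − 0.057) = 8.9400 / 0.068 = 131.4706

C$131.47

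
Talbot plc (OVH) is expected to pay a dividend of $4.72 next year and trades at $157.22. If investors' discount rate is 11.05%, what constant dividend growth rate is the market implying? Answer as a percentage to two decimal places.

8.05%

From P₀ = D₁/(r − g), the implied growth is g = r − D₁/P₀.
g = 0.1105 − 4.72/157.22 = 0.1105 − 0.03002 = 0.08048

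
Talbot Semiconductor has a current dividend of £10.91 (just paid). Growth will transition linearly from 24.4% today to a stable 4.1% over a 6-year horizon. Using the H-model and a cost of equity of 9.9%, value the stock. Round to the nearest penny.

£310.37

H-model: P₀ = D₀[(1+g_L) + H(g_S−g_L)]/(r−g_L), with H = 6/2 = 3.
P₀ = 10.91 × [(1+0.041) + 3×(0.244−0.041)] / (0.099−0.041)
   = 10.91 × 1.6500 / 0.058 = 310.3707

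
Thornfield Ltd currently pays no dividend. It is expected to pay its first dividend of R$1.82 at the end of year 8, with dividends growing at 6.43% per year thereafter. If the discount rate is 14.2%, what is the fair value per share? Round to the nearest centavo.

R$9.25

Deferred-dividend DDM. At t=7 the remaining stream is a growing perpetuity with first payment D_8 = 1.82.
V_7 = D_8/(r−g) = 1.82/(0.142−0.0643) = 23.4234
P₀ = V_7/(1+r)^7 = 23.4234/(1+0.142)^7 = 9.2467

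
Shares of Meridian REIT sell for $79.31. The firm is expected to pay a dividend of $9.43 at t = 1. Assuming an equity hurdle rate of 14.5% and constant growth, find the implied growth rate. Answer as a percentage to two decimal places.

From P₀ = D₁/(r − g), the implied growth is g = r − D₁/P₀.
g = 0.145 − 9.43/79.31 = 0.145 − 0.11890 = 0.02610

2.61%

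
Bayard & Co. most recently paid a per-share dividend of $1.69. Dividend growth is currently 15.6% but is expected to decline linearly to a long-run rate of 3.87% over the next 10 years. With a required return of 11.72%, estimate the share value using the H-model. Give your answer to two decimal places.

H-model: P₀ = D₀[(1+g_L) + H(g_S−g_L)]/(r−g_L), with H = 10/2 = 5.
P₀ = 1.69 × [(1+0.0387) + 5×(0.156−0.0387)] / (0.1172−0.0387)
   = 1.69 × 1.6252 / 0.0785 = 34.9884

$34.99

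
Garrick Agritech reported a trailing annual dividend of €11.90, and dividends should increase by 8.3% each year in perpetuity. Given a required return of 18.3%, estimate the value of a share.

Gordon growth model: P₀ = D₁/(r − g). D₁ = 11.90 × (1 + 0.083) = 12.8877.
P₀ = 12.8877 / (0.183 − 0.083) = 12.8877 / 0.1 = 128.8770

€128.88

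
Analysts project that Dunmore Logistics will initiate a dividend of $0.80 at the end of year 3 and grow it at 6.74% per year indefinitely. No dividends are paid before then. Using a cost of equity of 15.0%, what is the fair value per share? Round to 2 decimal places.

$7.32

Deferred-dividend DDM. At t=2 the remaining stream is a growing perpetuity with first payment D_3 = 0.80.
V_2 = D_3/(r−g) = 0.80/(0.15−0.0674) = 9.6852
P₀ = V_2/(1+r)^2 = 9.6852/(1+0.15)^2 = 7.3234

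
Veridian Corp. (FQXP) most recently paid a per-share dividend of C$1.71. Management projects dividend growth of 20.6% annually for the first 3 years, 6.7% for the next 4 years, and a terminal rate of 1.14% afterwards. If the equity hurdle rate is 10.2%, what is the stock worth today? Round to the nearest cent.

Three-stage DDM. Project D₁…D_7; terminal Gordon value at t=7 with g = 0.0114; discount at r = 0.102.
D_1 = 2.0623
D_2 = 2.4871
D_3 = 2.9994
D_4 = 3.2004
D_5 = 3.4148
D_6 = 3.6436
D_7 = 3.8877
TV_7 = 3.9320/(0.102−0.0114) = 43.4001
P₀ = Σ Dₜ/(1+r)ᵗ + TV_7/(1+r)^7 = 36.4258

C$36.43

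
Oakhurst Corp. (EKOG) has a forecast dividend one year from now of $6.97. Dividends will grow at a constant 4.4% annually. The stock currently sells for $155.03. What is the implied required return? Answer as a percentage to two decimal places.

8.90%

Rearranging the constant-growth DDM: r = D₁/P₀ + g.
r = 6.9700 / 155.03 + 0.044 = 0.04496 + 0.044 = 0.08896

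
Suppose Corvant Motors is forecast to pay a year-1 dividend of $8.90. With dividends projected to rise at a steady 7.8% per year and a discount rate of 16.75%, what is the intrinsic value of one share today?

Gordon growth model: P₀ = D₁/(r − g), with D₁ = 8.90 given directly.
P₀ = 8.9000 / (0.1675 − 0.078) = 8.9000 / 0.0895 = 99.4413

$99.44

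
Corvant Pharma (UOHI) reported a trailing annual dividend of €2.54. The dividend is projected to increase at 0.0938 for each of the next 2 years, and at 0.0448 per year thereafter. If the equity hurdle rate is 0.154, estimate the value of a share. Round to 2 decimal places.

€26.52

Two-stage DDM. Project D₁…D_2 at 0.0938, terminal growth 0.0448, discount at r = 0.154.
D_1 = 2.7783
D_2 = 3.0389
Terminal value at t=2: TV = D_3/(r−g) = 3.1750/(0.154−0.0448) = 29.0750
P₀ = 2.7783/(1+0.154)^1 + 3.0389/(1+0.154)^2 + 29.0750/(1+0.154)^2 = 26.5222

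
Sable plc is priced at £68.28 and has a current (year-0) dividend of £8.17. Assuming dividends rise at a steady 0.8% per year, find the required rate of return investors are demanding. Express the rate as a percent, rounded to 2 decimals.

12.86%

Rearranging the constant-growth DDM: r = D₁/P₀ + g.
D₁ = 8.17 × (1 + 0.008) = 8.2354.
r = 8.2354 / 68.28 + 0.008 = 0.12061 + 0.008 = 0.12861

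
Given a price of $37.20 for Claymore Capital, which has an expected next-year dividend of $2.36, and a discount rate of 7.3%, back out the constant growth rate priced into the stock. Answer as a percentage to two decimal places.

0.96%

From P₀ = D₁/(r − g), the implied growth is g = r − D₁/P₀.
g = 0.073 − 2.36/37.20 = 0.073 − 0.06344 = 0.00956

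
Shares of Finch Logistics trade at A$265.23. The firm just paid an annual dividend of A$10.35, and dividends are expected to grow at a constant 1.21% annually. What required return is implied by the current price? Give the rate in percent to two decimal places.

5.16%

Rearranging the constant-growth DDM: r = D₁/P₀ + g.
D₁ = 10.35 × (1 + 0.0121) = 10.4752.
r = 10.4752 / 265.23 + 0.0121 = 0.03949 + 0.0121 = 0.05159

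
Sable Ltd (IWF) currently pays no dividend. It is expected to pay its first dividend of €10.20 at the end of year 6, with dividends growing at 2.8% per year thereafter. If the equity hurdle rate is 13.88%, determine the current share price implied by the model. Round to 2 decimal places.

Deferred-dividend DDM. At t=5 the remaining stream is a growing perpetuity with first payment D_6 = 10.20.
V_5 = D_6/(r−g) = 10.20/(0.1388−0.028) = 92.0578
P₀ = V_5/(1+r)^5 = 92.0578/(1+0.1388)^5 = 48.0644

€48.06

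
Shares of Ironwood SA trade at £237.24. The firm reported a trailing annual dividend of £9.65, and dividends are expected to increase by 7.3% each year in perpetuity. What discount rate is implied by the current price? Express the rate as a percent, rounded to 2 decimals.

11.66%

Rearranging the constant-growth DDM: r = D₁/P₀ + g.
D₁ = 9.65 × (1 + 0.073) = 10.3544.
r = 10.3544 / 237.24 + 0.073 = 0.04365 + 0.073 = 0.11665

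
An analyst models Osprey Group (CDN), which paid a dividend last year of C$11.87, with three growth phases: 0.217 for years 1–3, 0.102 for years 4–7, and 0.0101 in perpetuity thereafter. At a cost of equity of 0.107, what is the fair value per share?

Three-stage DDM. Project D₁…D_7; terminal Gordon value at t=7 with g = 0.0101; discount at r = 0.107.
D_1 = 14.4458
D_2 = 17.5805
D_3 = 21.3955
D_4 = 23.5778
D_5 = 25.9828
D_6 = 28.6330
D_7 = 31.5536
TV_7 = 31.8723/(0.107−0.0101) = 328.9194
P₀ = Σ Dₜ/(1+r)ᵗ + TV_7/(1+r)^7 = 267.0019

C$267.00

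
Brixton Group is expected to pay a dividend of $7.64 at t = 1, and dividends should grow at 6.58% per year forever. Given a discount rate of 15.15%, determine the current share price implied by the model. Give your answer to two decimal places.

$89.15

Gordon growth model: P₀ = D₁/(r − g), with D₁ = 7.64 given directly.
P₀ = 7.6400 / (0.1515 − 0.0658) = 7.6400 / 0.0857 = 89.1482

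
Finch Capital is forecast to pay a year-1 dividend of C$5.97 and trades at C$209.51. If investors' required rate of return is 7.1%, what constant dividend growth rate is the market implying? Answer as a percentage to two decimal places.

From P₀ = D₁/(r − g), the implied growth is g = r − D₁/P₀.
g = 0.071 − 5.97/209.51 = 0.071 − 0.02850 = 0.04250

4.25%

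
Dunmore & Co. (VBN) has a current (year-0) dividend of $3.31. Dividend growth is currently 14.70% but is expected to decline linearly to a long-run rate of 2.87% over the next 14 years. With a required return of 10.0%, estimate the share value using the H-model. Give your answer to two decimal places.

H-model: P₀ = D₀[(1+g_L) + H(g_S−g_L)]/(r−g_L), with H = 14/2 = 7.
P₀ = 3.31 × [(1+0.0287) + 7×(0.147−0.0287)] / (0.1−0.0287)
   = 3.31 × 1.8568 / 0.0713 = 86.1993

$86.20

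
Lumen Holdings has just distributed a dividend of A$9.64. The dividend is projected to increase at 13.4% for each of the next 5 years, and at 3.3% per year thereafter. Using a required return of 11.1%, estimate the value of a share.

A$192.72

Two-stage DDM. Project D₁…D_5 at 0.134, terminal growth 0.033, discount at r = 0.111.
D_1 = 10.9318
D_2 = 12.3966
D_3 = 14.0578
D_4 = 15.9415
D_5 = 18.0777
Terminal value at t=5: TV = D_6/(r−g) = 18.6742/(0.111−0.033) = 239.4132
P₀ = 10.9318/(1+0.111)^1 + 12.3966/(1+0.111)^2 + 14.0578/(1+0.111)^3 + 15.9415/(1+0.111)^4 + 18.0777/(1+0.111)^5 + 239.4132/(1+0.111)^5 = 192.7192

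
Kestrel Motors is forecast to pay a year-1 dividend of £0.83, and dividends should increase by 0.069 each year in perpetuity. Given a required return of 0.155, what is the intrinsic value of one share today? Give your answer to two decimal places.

Gordon growth model: P₀ = D₁/(r − g), with D₁ = 0.83 given directly.
P₀ = 0.8300 / (0.155 − 0.069) = 0.8300 / 0.086 = 9.6512

£9.65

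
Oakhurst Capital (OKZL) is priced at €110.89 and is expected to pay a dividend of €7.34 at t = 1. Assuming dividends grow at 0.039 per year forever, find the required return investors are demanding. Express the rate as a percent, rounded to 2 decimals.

10.52%

Rearranging the constant-growth DDM: r = D₁/P₀ + g.
r = 7.3400 / 110.89 + 0.039 = 0.06619 + 0.039 = 0.10519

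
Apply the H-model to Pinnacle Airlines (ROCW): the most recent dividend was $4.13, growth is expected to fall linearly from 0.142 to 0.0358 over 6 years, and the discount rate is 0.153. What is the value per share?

H-model: P₀ = D₀[(1+g_L) + H(g_S−g_L)]/(r−g_L), with H = 6/2 = 3.
P₀ = 4.13 × [(1+0.0358) + 3×(0.142−0.0358)] / (0.153−0.0358)
   = 4.13 × 1.3544 / 0.1172 = 47.7276

$47.73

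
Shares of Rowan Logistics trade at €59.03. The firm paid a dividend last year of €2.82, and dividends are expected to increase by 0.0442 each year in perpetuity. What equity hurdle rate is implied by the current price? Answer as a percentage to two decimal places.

Rearranging the constant-growth DDM: r = D₁/P₀ + g.
D₁ = 2.82 × (1 + 0.0442) = 2.9446.
r = 2.9446 / 59.03 + 0.0442 = 0.04988 + 0.0442 = 0.09408

9.41%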